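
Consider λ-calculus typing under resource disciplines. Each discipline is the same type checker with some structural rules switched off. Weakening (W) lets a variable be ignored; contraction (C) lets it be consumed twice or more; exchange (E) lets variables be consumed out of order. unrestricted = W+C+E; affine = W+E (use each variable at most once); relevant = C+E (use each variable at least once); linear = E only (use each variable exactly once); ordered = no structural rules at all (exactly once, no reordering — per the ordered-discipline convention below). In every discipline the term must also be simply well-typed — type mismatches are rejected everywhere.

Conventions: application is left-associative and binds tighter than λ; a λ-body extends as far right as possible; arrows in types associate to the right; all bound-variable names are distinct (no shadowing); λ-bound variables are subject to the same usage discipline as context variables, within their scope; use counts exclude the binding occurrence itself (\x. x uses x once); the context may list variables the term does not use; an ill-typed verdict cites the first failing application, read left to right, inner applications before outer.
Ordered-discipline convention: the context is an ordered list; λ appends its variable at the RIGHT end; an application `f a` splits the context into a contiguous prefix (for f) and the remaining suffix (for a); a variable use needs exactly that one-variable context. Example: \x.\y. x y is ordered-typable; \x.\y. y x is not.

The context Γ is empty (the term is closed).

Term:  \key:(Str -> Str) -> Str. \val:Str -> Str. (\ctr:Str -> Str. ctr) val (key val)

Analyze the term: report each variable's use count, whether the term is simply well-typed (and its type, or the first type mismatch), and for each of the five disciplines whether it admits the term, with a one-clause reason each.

use counts: key (λ-bound)=1; val (λ-bound)=2; ctr (λ-bound)=1
uses in reading order: ctr, val, key, val
typing: well-typed at ((Str -> Str) -> Str) -> (Str -> Str) -> Str
ordered: ✗ — needs contraction — val ×2
linear: ✗ — needs contraction — val ×2
affine: ✗ — needs contraction — val ×2
relevant: ✓ — at least one use each (key, val, ctr)
unrestricted: ✓ — simply typable at ((Str -> Str) -> Str) -> (Str -> Str) -> Str; W, C, E all held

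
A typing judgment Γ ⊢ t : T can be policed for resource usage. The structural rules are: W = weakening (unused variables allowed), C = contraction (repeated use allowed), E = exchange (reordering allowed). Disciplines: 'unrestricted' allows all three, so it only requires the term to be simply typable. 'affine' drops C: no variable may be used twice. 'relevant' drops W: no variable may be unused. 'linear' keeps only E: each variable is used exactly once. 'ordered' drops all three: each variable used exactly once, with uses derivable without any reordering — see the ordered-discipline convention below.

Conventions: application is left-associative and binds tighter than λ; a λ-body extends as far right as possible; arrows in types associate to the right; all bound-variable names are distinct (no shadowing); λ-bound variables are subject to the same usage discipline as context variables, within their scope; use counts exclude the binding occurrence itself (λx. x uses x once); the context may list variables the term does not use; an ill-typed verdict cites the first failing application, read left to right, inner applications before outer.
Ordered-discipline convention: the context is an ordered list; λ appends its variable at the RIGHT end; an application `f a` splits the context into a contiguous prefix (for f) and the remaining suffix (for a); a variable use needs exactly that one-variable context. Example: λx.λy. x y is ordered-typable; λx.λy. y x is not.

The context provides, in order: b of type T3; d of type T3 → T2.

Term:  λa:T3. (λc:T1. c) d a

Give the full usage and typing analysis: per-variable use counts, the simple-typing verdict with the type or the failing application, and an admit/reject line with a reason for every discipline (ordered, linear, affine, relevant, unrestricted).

counts: b: 0; d: 1; a (λ-bound): 1; c (λ-bound): 1
order of uses: c, d, a
typing: ill-typed: an argument T3 → T2 mismatches the expected T1
ordered: ✗, the type mismatch rejects it
linear: ✗, not simply typable
affine: ✗, fails simple typing
relevant: ✗, a type mismatch blocks all five
unrestricted: ✗, the type mismatch rejects it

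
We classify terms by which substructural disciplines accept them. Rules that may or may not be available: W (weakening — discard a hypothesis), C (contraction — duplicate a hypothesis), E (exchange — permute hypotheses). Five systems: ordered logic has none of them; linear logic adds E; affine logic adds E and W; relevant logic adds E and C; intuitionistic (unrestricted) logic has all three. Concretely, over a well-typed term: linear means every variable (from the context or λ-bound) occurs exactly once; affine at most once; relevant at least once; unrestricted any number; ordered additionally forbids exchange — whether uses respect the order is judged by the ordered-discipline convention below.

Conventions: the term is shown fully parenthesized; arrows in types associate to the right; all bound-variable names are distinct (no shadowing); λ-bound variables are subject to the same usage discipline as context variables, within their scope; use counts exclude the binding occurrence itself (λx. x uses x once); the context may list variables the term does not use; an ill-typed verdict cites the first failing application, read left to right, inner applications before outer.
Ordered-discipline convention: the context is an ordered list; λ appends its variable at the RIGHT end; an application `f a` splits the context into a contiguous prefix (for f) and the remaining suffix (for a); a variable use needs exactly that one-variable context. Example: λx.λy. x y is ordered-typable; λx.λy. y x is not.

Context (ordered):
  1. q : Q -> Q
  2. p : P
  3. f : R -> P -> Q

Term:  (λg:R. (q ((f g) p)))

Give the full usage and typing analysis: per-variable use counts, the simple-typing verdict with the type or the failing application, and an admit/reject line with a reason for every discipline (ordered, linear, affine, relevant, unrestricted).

use counts: q: 1, p: 1, f: 1, g (bound): 1
left-to-right use order: q, f, g, p
typing: well-typed at R -> Q
ordered ✗ (needs exchange: uses follow q, f, g, p)
linear ✓ (single use per variable (q, p, f, g))
affine ✓ (no duplicate uses among q, p, f, g)
relevant ✓ (at least one use each (q, p, f, g))
unrestricted ✓ (type-checks (R -> Q) and nothing is barred)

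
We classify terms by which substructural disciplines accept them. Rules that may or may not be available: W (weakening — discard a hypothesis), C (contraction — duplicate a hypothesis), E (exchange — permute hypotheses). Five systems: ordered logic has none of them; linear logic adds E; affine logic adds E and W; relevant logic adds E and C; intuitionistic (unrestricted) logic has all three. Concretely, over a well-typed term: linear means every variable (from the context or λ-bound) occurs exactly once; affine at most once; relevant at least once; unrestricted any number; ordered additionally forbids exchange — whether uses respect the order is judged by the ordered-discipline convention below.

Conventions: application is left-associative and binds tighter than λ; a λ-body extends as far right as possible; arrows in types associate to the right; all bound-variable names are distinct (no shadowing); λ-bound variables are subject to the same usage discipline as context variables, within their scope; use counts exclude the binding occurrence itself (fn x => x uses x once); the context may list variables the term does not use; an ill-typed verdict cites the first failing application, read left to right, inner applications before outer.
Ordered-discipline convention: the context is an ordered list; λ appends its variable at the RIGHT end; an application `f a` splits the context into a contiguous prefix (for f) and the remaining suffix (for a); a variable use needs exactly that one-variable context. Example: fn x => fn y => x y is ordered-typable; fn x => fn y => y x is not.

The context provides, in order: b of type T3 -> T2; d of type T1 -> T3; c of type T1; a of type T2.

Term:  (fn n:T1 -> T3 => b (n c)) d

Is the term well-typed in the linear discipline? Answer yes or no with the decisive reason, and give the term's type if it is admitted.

no — needs weakening: a unused
counts: b: 1, d: 1, c: 1, a: 0, n [bound]: 1
left-to-right use order: b, n, c, d
typing: well-typed at T2
across the five disciplines: ordered ✗ | linear ✗ | affine ✓ | relevant ✗ | unrestricted ✓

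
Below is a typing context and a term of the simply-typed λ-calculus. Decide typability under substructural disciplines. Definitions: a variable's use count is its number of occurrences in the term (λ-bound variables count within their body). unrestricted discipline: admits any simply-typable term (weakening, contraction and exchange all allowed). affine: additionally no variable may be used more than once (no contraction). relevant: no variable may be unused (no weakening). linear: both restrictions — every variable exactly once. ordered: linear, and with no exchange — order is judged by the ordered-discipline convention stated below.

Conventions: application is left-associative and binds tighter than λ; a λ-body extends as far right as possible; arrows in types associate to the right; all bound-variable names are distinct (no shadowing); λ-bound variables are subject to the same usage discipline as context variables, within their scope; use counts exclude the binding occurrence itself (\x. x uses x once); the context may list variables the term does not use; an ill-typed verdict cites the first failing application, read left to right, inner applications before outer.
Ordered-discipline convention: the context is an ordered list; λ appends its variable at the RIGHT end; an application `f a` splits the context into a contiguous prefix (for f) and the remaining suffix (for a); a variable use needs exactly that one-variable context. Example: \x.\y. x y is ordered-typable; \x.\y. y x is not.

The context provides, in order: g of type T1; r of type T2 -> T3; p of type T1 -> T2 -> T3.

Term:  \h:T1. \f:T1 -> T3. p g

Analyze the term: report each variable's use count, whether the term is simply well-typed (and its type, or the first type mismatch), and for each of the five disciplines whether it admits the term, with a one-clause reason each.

counts: g: 1; r: 0; p: 1; h [bound]: 0; f [bound]: 0
order of uses: p, g
typing: the term checks, with type T1 -> (T1 -> T3) -> T2 -> T3
ordered: ✗, r, h, f left unused
linear: ✗, r, h, f left unused
affine: ✓, at most one use each (g, r, p, h, f)
relevant: ✗, r, h, f left unused
unrestricted: ✓, well-typed at T1 -> (T1 -> T3) -> T2 -> T3; no restrictions here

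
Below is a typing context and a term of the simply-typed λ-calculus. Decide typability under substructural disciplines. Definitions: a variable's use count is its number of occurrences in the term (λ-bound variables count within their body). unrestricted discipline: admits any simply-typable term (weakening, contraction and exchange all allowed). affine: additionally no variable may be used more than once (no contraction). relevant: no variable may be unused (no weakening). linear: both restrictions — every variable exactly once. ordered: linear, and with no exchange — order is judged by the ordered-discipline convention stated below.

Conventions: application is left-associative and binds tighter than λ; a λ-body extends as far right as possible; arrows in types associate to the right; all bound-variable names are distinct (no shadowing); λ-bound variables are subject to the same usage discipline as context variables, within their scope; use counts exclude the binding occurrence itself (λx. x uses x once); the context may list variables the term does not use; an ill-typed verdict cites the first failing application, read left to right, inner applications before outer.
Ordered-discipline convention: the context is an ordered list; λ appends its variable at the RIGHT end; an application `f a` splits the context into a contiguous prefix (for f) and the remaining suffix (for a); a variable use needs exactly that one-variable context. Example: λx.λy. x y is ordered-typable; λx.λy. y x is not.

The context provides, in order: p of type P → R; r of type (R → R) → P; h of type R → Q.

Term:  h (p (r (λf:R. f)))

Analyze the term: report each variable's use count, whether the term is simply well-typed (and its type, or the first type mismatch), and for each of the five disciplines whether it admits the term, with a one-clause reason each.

counts: p ×1; r ×1; h ×1; f (λ-bound) ×1
uses in reading order: h, p, r, f
typing: well-typed — term : Q
ordered: ✗ — no ordered split (uses run h, p, r, f)
linear: ✓ — single use per variable (p, r, h, f)
affine: ✓ — no duplicate uses among p, r, h, f
relevant: ✓ — none of p, r, h, f goes unused
unrestricted: ✓ — simply typable at Q; W, C, E all held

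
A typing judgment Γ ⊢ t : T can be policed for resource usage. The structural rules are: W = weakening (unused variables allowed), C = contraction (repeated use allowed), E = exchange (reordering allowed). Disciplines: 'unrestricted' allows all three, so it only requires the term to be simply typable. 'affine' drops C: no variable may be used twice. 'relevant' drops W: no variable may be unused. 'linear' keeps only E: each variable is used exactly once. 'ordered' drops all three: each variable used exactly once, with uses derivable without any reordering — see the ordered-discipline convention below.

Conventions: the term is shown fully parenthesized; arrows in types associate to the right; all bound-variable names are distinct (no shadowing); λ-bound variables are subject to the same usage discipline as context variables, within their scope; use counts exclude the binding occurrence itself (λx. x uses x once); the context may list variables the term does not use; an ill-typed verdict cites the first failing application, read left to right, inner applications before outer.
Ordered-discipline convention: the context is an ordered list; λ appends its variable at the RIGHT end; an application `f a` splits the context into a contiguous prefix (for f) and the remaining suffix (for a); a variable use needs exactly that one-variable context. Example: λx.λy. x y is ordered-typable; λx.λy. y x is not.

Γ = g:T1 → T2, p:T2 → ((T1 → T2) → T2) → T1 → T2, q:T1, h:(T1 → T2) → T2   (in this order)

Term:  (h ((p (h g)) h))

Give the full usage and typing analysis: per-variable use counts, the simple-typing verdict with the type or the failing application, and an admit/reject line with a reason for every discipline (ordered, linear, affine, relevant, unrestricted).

usage: g: 1×; p: 1×; q: 0×; h: 3×
use order (left to right): h, p, h, g, h
typing: well-typed at T2
ordered ✗ (uses contraction: h ×3; q left unused)
linear ✗ (uses contraction: h ×3; q left unused)
affine ✗ (uses contraction: h ×3)
relevant ✗ (q left unused)
unrestricted ✓ (simply typable at T2; W, C, E all held)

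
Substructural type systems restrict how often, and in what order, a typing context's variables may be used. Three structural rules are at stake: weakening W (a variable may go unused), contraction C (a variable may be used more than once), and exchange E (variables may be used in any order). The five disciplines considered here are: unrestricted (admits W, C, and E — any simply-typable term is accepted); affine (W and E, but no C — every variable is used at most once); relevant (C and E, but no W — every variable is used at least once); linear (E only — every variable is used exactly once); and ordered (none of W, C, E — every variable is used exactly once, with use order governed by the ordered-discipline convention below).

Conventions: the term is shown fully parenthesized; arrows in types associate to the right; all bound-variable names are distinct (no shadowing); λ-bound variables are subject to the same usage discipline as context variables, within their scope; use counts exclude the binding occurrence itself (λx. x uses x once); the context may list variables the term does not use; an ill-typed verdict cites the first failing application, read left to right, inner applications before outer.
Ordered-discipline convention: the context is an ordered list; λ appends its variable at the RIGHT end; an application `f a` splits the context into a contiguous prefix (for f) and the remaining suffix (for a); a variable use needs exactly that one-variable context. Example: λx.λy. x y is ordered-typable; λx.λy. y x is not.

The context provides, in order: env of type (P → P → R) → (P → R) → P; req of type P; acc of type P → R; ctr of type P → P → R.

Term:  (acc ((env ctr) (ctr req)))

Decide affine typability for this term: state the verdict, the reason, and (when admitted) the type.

no — ctr ×2 used more than once (contraction)
variable uses: env: 1×, req: 1×, acc: 1×, ctr: 2×
left-to-right use order: acc, env, ctr, ctr, req
typing: well-typed — term : R
all disciplines: ordered ✗, linear ✗, affine ✗, relevant ✓, unrestricted ✓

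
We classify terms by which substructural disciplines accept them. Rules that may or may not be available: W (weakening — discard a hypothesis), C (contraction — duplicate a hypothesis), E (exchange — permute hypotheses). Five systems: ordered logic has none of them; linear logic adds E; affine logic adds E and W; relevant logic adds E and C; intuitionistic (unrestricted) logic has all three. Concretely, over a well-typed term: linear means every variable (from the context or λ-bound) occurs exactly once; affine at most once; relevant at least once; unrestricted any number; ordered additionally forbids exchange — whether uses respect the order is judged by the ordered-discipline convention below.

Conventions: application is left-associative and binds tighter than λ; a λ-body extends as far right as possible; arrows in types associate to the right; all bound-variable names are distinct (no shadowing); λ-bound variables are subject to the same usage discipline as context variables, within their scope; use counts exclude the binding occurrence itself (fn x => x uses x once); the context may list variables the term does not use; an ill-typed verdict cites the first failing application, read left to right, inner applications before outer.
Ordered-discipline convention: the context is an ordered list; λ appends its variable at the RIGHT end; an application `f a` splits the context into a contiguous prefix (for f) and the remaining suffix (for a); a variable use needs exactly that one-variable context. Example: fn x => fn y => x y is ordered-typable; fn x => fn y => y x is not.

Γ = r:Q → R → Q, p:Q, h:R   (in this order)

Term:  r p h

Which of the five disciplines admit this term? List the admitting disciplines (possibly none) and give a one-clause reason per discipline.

admitting disciplines: ordered, linear, affine, relevant, unrestricted
usage: r=1; p=1; h=1
left-to-right use order: r, p, h
typing: well-typed — term : Q
ordered: ✓ — one use each (r, p, h); ordered split holds
linear: ✓ — exactly-once usage across r, p, h
affine: ✓ — r, p, h: no repeats, contraction unneeded
relevant: ✓ — every one of r, p, h appears
unrestricted: ✓ — simply typable at Q; W, C, E all held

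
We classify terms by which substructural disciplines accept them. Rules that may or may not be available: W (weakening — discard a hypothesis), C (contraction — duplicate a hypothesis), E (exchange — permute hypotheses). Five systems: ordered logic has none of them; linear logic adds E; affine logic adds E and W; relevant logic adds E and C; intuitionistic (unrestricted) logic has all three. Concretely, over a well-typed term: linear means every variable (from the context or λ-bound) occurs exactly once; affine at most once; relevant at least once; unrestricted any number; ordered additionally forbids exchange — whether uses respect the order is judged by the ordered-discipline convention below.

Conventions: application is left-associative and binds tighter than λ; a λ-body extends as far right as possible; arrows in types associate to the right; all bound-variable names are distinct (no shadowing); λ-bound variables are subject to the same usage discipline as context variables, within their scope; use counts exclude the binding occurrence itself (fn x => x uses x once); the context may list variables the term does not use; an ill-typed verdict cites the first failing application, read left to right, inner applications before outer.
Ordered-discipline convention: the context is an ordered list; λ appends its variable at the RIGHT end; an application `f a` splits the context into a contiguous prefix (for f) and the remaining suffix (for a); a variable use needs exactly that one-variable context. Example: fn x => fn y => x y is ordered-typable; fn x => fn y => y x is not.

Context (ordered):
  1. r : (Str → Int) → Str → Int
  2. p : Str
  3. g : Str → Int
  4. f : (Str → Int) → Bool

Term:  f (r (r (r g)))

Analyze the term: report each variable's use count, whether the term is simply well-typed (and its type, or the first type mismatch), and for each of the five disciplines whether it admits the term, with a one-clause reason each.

counts: r=3, p=0, g=1, f=1
order of uses: f, r, r, r, g
typing: ✓ — Bool
ordered: ✗ — r ×3 used more than once (contraction); p never used (weakening)
linear: ✗ — r ×3 used more than once (contraction); p never used (weakening)
affine: ✗ — r ×3 used more than once (contraction)
relevant: ✗ — p never used (weakening)
unrestricted: ✓ — type-checks (Bool) and nothing is barred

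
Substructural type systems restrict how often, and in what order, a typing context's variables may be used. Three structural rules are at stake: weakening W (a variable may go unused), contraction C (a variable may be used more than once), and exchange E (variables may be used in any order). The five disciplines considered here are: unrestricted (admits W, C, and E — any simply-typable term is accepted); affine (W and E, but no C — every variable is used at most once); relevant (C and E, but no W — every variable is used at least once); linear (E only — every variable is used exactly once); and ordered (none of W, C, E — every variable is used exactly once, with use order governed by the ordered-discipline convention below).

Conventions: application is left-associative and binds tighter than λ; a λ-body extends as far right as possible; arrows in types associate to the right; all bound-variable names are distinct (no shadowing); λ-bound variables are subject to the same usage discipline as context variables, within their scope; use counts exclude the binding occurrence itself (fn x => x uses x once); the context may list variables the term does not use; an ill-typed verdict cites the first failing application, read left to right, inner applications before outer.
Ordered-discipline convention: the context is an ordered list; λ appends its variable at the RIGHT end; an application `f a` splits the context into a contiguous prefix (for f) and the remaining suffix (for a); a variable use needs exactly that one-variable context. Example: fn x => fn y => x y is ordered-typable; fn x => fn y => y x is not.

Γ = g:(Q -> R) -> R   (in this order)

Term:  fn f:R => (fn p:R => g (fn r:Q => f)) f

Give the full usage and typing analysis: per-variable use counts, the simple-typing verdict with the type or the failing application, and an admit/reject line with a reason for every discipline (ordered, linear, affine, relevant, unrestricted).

usage: g: 1×, f [bound]: 2×, p [bound]: 0×, r [bound]: 0×
left-to-right use order: g, f, f
typing: well-typed at R -> R
ordered: ✗ — needs contraction — f ×2; unused: p, r — weakening required
linear: ✗ — needs contraction — f ×2; unused: p, r — weakening required
affine: ✗ — needs contraction — f ×2
relevant: ✗ — unused: p, r — weakening required
unrestricted: ✓ — type-checks (R -> R) and nothing is barred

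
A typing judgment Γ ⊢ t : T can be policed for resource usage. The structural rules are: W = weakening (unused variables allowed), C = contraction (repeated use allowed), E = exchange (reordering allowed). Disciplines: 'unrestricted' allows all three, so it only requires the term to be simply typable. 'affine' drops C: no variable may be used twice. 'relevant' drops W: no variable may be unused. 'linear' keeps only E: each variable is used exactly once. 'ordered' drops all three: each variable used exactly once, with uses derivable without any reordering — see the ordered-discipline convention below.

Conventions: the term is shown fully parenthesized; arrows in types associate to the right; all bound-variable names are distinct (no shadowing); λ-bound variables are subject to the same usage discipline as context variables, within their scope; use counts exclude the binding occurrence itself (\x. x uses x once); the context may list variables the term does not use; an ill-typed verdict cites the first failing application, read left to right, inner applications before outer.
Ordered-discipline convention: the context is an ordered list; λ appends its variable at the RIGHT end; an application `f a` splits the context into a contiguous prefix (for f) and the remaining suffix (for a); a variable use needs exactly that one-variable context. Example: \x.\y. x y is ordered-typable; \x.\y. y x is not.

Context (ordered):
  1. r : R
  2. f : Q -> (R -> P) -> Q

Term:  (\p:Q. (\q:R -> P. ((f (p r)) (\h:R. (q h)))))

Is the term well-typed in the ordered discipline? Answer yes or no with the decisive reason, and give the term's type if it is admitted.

no — fails simple typing
use counts: r: 1, f: 1, p [bound]: 1, q [bound]: 1, h [bound]: 1
left-to-right use order: f, p, r, q, h
typing: ill-typed: applying a non-function (Q)
per-discipline verdicts: ordered ✗, linear ✗, affine ✗, relevant ✗, unrestricted ✗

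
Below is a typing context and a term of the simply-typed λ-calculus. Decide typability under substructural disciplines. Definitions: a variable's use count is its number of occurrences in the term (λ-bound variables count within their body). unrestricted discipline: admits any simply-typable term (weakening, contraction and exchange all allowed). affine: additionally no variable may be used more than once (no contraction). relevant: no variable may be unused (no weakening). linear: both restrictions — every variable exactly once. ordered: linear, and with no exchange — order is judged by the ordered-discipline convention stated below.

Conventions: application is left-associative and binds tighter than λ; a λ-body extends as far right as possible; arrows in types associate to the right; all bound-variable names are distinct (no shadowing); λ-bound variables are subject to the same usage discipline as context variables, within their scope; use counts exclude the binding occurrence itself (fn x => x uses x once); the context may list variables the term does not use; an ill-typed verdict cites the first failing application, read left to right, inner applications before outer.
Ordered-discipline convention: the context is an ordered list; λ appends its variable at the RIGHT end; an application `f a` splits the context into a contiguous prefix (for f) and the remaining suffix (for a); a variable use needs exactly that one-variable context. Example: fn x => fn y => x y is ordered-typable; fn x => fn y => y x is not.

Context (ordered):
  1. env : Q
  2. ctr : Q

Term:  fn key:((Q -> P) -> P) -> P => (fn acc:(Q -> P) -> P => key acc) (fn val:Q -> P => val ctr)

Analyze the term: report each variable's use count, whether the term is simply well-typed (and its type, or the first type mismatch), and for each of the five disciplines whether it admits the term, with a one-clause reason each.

use counts: env: 0; ctr: 1; key (bound): 1; acc (bound): 1; val (bound): 1
uses in reading order: key, acc, val, ctr
typing: well-typed at (((Q -> P) -> P) -> P) -> P
ordered ✗ (needs weakening: env unused)
linear ✗ (needs weakening: env unused)
affine ✓ (no duplicate uses among env, ctr, key, acc, val)
relevant ✗ (needs weakening: env unused)
unrestricted ✓ (well-typed at (((Q -> P) -> P) -> P) -> P; no restrictions here)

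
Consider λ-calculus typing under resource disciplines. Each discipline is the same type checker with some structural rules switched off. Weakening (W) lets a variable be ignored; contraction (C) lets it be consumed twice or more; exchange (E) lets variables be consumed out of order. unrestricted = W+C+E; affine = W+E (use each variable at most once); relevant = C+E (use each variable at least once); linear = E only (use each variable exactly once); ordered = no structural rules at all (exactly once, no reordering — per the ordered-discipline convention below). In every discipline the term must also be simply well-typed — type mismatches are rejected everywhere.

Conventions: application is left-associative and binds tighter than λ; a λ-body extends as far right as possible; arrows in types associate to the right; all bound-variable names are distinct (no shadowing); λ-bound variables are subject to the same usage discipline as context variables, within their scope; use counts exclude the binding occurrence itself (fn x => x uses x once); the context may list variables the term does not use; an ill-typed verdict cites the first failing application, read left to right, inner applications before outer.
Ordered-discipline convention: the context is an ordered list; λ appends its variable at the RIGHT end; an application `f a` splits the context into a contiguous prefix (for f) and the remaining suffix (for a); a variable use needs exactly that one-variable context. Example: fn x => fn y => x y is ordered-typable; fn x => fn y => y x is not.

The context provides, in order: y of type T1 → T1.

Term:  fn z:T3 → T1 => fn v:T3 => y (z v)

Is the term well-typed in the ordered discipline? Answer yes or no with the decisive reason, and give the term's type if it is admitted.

yes — one use each (y, z, v); ordered split holds; term : (T3 → T1) → T3 → T1
usage: y ×1, z (λ-bound) ×1, v (λ-bound) ×1
uses in reading order: y, z, v
typing: well-typed at (T3 → T1) → T3 → T1
all disciplines: ordered ✓ · linear ✓ · affine ✓ · relevant ✓ · unrestricted ✓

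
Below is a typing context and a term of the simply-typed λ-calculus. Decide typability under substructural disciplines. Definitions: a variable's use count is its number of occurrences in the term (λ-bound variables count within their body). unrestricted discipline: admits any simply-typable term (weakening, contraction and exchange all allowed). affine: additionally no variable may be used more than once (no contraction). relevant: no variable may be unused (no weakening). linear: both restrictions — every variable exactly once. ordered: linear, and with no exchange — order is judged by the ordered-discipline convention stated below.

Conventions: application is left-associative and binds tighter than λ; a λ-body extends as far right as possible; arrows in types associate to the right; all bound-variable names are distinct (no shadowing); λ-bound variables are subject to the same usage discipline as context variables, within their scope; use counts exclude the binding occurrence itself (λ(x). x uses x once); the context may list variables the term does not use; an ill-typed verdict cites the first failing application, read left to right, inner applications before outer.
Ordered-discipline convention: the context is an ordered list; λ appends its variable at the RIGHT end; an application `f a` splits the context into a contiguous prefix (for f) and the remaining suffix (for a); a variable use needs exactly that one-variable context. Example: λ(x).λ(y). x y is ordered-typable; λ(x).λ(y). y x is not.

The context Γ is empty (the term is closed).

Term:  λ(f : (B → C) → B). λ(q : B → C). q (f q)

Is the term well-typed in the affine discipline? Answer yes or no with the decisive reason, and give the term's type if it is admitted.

no — uses contraction: q ×2
use counts: f [bound]: 1×, q [bound]: 2×
uses in reading order: q, f, q
typing: well-typed — term : ((B → C) → B) → (B → C) → C
across the five disciplines: ordered ✗ · linear ✗ · affine ✗ · relevant ✓ · unrestricted ✓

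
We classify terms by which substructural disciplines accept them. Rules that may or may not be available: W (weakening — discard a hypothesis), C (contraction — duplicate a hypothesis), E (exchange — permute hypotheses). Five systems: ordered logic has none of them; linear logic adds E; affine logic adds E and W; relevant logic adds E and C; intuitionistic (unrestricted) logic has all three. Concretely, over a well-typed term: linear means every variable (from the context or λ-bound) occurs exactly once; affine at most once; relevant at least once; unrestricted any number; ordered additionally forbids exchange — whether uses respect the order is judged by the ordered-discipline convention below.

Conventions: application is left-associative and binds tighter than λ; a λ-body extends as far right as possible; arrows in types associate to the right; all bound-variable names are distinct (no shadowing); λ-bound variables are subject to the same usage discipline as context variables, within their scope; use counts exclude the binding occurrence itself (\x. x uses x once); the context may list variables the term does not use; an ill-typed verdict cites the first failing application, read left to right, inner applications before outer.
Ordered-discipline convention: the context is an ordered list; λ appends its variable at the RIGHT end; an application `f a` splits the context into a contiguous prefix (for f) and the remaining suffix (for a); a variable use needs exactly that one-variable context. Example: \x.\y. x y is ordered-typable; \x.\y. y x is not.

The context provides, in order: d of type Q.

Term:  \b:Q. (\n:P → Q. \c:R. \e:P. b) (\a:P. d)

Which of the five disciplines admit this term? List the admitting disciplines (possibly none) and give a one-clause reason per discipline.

accepted by: affine, unrestricted
usage: d: 1; b (λ-bound): 1; n (λ-bound): 0; c (λ-bound): 0; e (λ-bound): 0; a (λ-bound): 0
uses in reading order: b, d
typing: ✓ — Q → R → P → Q
ordered ✗ (needs weakening: n, c, e, a unused)
linear ✗ (needs weakening: n, c, e, a unused)
affine ✓ (d, b, n, c, e, a: no repeats, contraction unneeded)
relevant ✗ (needs weakening: n, c, e, a unused)
unrestricted ✓ (type-checks (Q → R → P → Q) and nothing is barred)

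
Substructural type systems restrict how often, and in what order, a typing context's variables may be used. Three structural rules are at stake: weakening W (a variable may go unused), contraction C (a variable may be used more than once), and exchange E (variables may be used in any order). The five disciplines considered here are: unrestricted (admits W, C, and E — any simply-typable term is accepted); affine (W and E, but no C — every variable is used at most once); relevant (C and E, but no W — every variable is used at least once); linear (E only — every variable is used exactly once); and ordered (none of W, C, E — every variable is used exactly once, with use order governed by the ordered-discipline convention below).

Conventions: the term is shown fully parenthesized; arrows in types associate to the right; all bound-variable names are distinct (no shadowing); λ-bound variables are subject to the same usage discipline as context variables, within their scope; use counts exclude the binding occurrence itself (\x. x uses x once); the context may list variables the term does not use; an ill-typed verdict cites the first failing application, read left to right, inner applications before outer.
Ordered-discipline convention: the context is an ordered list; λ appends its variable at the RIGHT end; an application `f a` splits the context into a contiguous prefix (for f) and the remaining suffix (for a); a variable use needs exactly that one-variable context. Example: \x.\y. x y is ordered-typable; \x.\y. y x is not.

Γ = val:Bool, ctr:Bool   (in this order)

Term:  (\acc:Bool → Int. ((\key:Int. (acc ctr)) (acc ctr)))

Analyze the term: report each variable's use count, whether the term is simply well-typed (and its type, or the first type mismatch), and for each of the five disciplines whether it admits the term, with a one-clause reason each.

counts: val: 0×, ctr: 2×, acc [bound]: 2×, key [bound]: 0×
use order (left to right): acc, ctr, acc, ctr
typing: well-typed — term : (Bool → Int) → Int
ordered: ✗ — ctr ×2, acc ×2 used more than once (contraction); needs weakening: val, key unused
linear: ✗ — ctr ×2, acc ×2 used more than once (contraction); needs weakening: val, key unused
affine: ✗ — ctr ×2, acc ×2 used more than once (contraction)
relevant: ✗ — needs weakening: val, key unused
unrestricted: ✓ — typability at (Bool → Int) → Int is all that's needed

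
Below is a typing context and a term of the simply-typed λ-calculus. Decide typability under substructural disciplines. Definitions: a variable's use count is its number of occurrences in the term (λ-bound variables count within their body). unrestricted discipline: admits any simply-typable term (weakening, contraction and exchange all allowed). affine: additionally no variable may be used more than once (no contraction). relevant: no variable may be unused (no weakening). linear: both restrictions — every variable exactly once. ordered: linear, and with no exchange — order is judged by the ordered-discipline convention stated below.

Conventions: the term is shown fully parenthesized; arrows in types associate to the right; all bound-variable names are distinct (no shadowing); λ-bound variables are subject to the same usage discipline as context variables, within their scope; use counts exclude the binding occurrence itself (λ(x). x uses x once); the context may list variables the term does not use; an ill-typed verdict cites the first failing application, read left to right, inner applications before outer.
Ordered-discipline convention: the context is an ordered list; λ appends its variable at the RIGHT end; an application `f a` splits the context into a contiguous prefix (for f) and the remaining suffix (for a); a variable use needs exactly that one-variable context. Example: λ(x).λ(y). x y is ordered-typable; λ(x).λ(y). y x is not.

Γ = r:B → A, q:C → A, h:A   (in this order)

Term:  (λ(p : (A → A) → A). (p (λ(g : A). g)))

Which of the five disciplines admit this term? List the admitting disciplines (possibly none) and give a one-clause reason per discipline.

admitting disciplines: affine, unrestricted
use counts: r=0, q=0, h=0, p (bound)=1, g (bound)=1
uses in reading order: p, g
typing: the term checks, with type ((A → A) → A) → A
ordered: ✗, r, q, h left unused
linear: ✗, r, q, h left unused
affine: ✓, none of r, q, h, p, g used more than once
relevant: ✗, r, q, h left unused
unrestricted: ✓, well-typed at ((A → A) → A) → A; no restrictions here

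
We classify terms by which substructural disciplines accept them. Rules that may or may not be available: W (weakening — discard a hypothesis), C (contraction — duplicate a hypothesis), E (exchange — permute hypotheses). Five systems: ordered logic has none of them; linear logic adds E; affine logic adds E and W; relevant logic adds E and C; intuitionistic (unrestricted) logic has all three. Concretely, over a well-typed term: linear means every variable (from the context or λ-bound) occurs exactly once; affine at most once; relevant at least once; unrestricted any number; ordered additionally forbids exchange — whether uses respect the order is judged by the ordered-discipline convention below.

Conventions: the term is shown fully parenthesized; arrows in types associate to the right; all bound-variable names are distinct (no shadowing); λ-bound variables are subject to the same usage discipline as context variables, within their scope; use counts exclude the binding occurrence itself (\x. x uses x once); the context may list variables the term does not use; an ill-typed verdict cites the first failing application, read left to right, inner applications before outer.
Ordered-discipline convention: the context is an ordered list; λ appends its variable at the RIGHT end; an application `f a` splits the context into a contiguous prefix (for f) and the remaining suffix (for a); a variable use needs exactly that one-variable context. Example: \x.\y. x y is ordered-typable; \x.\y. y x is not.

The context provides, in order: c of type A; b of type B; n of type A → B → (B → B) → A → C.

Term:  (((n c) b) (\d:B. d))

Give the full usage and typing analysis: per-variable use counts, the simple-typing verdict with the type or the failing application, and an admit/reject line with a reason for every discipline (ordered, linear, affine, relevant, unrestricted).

usage: c: 1×, b: 1×, n: 1×, d [bound]: 1×
order of uses: n, c, b, d
typing: the term checks, with type A → C
ordered ✗ (no contiguous prefix/suffix split fits n, c, b, d)
linear ✓ (single use per variable (c, b, n, d))
affine ✓ (c, b, n, d: no repeats, contraction unneeded)
relevant ✓ (none of c, b, n, d goes unused)
unrestricted ✓ (simply typable at A → C; W, C, E all held)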